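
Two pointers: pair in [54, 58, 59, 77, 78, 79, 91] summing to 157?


lo=0(54)+hi=6(91)=145
lo=1(58)+hi=6(91)=149
lo=2(59)+hi=6(91)=150
lo=3(77)+hi=6(91)=168
lo=3(77)+hi=5(79)=156
lo=4(78)+hi=5(79)=157

Yes: 78+79=157


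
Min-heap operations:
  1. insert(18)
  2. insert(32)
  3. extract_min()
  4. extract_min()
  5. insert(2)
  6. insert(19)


insert(18) -> [18]
insert(32) -> [18, 32]
extract_min()->18, [32]
extract_min()->32, []
insert(2) -> [2]
insert(19) -> [2, 19]

Final heap: [2, 19]


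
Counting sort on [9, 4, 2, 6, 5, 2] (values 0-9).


Input: [9, 4, 2, 6, 5, 2]
Counts: [0, 0, 2, 0, 1, 1, 1, 0, 0, 1]

Sorted: [2, 2, 4, 5, 6, 9]


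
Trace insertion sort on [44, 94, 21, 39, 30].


Initial: [44, 94, 21, 39, 30]
Insert 94: [44, 94, 21, 39, 30]
Insert 21: [21, 44, 94, 39, 30]
Insert 39: [21, 39, 44, 94, 30]
Insert 30: [21, 30, 39, 44, 94]

Sorted: [21, 30, 39, 44, 94]


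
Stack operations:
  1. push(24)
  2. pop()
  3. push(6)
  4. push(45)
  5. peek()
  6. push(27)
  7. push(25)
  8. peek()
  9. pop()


push(24) -> [24]
pop()->24, []
push(6) -> [6]
push(45) -> [6, 45]
peek()->45
push(27) -> [6, 45, 27]
push(25) -> [6, 45, 27, 25]
peek()->25
pop()->25, [6, 45, 27]

Final stack: [6, 45, 27]


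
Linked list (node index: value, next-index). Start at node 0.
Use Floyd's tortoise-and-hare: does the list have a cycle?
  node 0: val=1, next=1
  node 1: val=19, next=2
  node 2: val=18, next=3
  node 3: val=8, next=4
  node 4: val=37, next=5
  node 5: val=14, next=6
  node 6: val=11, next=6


Floyd's tortoise (slow, +1) and hare (fast, +2):
  init: slow=0, fast=0
  step 1: slow=1, fast=2
  step 2: slow=2, fast=4
  step 3: slow=3, fast=6
  step 4: slow=4, fast=6
  step 5: slow=5, fast=6
  step 6: slow=6, fast=6
  slow == fast at node 6: cycle detected

Cycle: yes


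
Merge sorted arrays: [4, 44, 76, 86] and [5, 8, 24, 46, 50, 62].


Take 4 from A
Take 5 from B
Take 8 from B
Take 24 from B
Take 44 from A
Take 46 from B
Take 50 from B
Take 62 from B

Merged: [4, 5, 8, 24, 44, 46, 50, 62, 76, 86]


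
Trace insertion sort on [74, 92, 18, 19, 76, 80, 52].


Initial: [74, 92, 18, 19, 76, 80, 52]
Insert 92: [74, 92, 18, 19, 76, 80, 52]
Insert 18: [18, 74, 92, 19, 76, 80, 52]
Insert 19: [18, 19, 74, 92, 76, 80, 52]
Insert 76: [18, 19, 74, 76, 92, 80, 52]
Insert 80: [18, 19, 74, 76, 80, 92, 52]
Insert 52: [18, 19, 52, 74, 76, 80, 92]

Sorted: [18, 19, 52, 74, 76, 80, 92]


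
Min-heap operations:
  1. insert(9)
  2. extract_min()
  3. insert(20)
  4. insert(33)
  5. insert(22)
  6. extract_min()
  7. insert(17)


insert(9) -> [9]
extract_min()->9, []
insert(20) -> [20]
insert(33) -> [20, 33]
insert(22) -> [20, 33, 22]
extract_min()->20, [22, 33]
insert(17) -> [17, 33, 22]

Final heap: [17, 33, 22]


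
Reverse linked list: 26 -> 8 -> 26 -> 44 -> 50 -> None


Step 1: curr=26, set curr.next=prev(None) | reversed so far: 26
Step 2: curr=8, set curr.next=prev(26) | reversed so far: 8 -> 26
Step 3: curr=26, set curr.next=prev(8) | reversed so far: 26 -> 8 -> 26
Step 4: curr=44, set curr.next=prev(26) | reversed so far: 44 -> 26 -> 8 -> 26
Step 5: curr=50, set curr.next=prev(44) | reversed so far: 50 -> 44 -> 26 -> 8 -> 26

50 -> 44 -> 26 -> 8 -> 26 -> None


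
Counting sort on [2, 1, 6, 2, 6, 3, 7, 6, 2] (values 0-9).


Input: [2, 1, 6, 2, 6, 3, 7, 6, 2]
Counts: [0, 1, 3, 1, 0, 0, 3, 1, 0, 0]

Sorted: [1, 2, 2, 2, 3, 6, 6, 6, 7]


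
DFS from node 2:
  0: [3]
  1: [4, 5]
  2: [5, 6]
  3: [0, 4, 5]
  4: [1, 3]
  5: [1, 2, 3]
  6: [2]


Visit 2, push [6, 5]
Visit 5, push [3, 1]
Visit 1, push [4]
Visit 4, push [3]
Visit 3, push [0]
Visit 0, push []
Visit 6, push []

DFS order: [2, 5, 1, 4, 3, 0, 6]


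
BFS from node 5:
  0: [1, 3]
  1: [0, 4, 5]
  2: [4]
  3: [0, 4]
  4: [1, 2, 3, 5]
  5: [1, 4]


Visit 5, enqueue [1, 4]
Visit 1, enqueue [0]
Visit 4, enqueue [2, 3]
Visit 0, enqueue []
Visit 2, enqueue []
Visit 3, enqueue []

BFS order: [5, 1, 4, 0, 2, 3]


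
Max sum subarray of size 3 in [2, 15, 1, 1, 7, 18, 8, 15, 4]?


[0:3]: 18
[1:4]: 17
[2:5]: 9
[3:6]: 26
[4:7]: 33
[5:8]: 41
[6:9]: 27

Max: 41 at [5:8]


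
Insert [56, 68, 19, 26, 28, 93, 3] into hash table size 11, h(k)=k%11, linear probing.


Insert 56: h=1 -> slot 1
Insert 68: h=2 -> slot 2
Insert 19: h=8 -> slot 8
Insert 26: h=4 -> slot 4
Insert 28: h=6 -> slot 6
Insert 93: h=5 -> slot 5
Insert 3: h=3 -> slot 3

Table: [None, 56, 68, 3, 26, 93, 28, None, 19, None, None]


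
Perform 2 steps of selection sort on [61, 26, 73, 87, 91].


Initial: [61, 26, 73, 87, 91]
Step 1: min=26 at 1
  Swap: [26, 61, 73, 87, 91]
Step 2: min=61 at 1
  Swap: [26, 61, 73, 87, 91]

After 2 steps: [26, 61, 73, 87, 91]


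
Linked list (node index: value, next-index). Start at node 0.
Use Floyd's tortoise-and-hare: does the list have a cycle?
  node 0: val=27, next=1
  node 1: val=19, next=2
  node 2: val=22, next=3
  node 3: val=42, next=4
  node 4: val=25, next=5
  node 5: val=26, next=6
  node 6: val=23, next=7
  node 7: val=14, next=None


Floyd's tortoise (slow, +1) and hare (fast, +2):
  init: slow=0, fast=0
  step 1: slow=1, fast=2
  step 2: slow=2, fast=4
  step 3: slow=3, fast=6
  step 4: fast 6->7->None, no cycle

Cycle: no


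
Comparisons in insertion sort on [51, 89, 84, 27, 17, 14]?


Algorithm: insertion sort
Input: [51, 89, 84, 27, 17, 14]
Sorted: [14, 17, 27, 51, 84, 89]

15


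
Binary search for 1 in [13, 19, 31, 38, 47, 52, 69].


Step 1: lo=0, hi=6, mid=3, val=38
Step 2: lo=0, hi=2, mid=1, val=19
Step 3: lo=0, hi=0, mid=0, val=13

Not found


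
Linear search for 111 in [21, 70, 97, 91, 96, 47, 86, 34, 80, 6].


i=0: 21!=111
i=1: 70!=111
i=2: 97!=111
i=3: 91!=111
i=4: 96!=111
i=5: 47!=111
i=6: 86!=111
i=7: 34!=111
i=8: 80!=111
i=9: 6!=111

Not found, 10 comps


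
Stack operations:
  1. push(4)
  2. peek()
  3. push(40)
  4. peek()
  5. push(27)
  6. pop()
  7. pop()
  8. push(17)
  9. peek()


push(4) -> [4]
peek()->4
push(40) -> [4, 40]
peek()->40
push(27) -> [4, 40, 27]
pop()->27, [4, 40]
pop()->40, [4]
push(17) -> [4, 17]
peek()->17

Final stack: [4, 17]


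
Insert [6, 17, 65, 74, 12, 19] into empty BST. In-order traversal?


Insert 6: root
Insert 17: R from 6
Insert 65: R from 6 -> R from 17
Insert 74: R from 6 -> R from 17 -> R from 65
Insert 12: R from 6 -> L from 17
Insert 19: R from 6 -> R from 17 -> L from 65

In-order: [6, 12, 17, 19, 65, 74]


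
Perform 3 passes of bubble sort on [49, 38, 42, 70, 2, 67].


Initial: [49, 38, 42, 70, 2, 67]
Pass 1: [38, 42, 49, 2, 67, 70] (4 swaps)
Pass 2: [38, 42, 2, 49, 67, 70] (1 swaps)
Pass 3: [38, 2, 42, 49, 67, 70] (1 swaps)

After 3 passes: [38, 2, 42, 49, 67, 70]


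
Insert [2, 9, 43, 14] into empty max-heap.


Insert 2: [2]
Insert 9: [9, 2]
Insert 43: [43, 2, 9]
Insert 14: [43, 14, 9, 2]

Final heap: [43, 14, 9, 2]


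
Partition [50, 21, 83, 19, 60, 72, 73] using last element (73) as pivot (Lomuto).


Pivot: 73
  50 <= 73: advance i (no swap)
  21 <= 73: advance i (no swap)
  19 <= 73: swap -> [50, 21, 19, 83, 60, 72, 73]
  60 <= 73: swap -> [50, 21, 19, 60, 83, 72, 73]
  72 <= 73: swap -> [50, 21, 19, 60, 72, 83, 73]
Place pivot at 5: [50, 21, 19, 60, 72, 73, 83]

Partitioned: [50, 21, 19, 60, 72, 73, 83]


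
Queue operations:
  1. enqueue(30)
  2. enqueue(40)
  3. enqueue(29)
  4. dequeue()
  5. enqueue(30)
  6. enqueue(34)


enqueue(30) -> [30]
enqueue(40) -> [30, 40]
enqueue(29) -> [30, 40, 29]
dequeue()->30, [40, 29]
enqueue(30) -> [40, 29, 30]
enqueue(34) -> [40, 29, 30, 34]

Final queue: [40, 29, 30, 34]


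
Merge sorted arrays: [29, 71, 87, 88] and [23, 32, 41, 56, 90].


Take 23 from B
Take 29 from A
Take 32 from B
Take 41 from B
Take 56 from B
Take 71 from A
Take 87 from A
Take 88 from A

Merged: [23, 29, 32, 41, 56, 71, 87, 88, 90]


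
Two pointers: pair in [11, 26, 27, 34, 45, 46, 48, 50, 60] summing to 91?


lo=0(11)+hi=8(60)=71
lo=1(26)+hi=8(60)=86
lo=2(27)+hi=8(60)=87
lo=3(34)+hi=8(60)=94
lo=3(34)+hi=7(50)=84
lo=4(45)+hi=7(50)=95
lo=4(45)+hi=6(48)=93
lo=4(45)+hi=5(46)=91

Yes: 45+46=91


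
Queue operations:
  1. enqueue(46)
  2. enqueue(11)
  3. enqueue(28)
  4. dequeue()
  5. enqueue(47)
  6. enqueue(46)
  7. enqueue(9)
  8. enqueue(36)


enqueue(46) -> [46]
enqueue(11) -> [46, 11]
enqueue(28) -> [46, 11, 28]
dequeue()->46, [11, 28]
enqueue(47) -> [11, 28, 47]
enqueue(46) -> [11, 28, 47, 46]
enqueue(9) -> [11, 28, 47, 46, 9]
enqueue(36) -> [11, 28, 47, 46, 9, 36]

Final queue: [11, 28, 47, 46, 9, 36]


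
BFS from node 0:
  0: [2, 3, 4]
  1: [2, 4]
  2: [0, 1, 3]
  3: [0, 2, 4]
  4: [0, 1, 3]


Visit 0, enqueue [2, 3, 4]
Visit 2, enqueue [1]
Visit 3, enqueue []
Visit 4, enqueue []
Visit 1, enqueue []

BFS order: [0, 2, 3, 4, 1]


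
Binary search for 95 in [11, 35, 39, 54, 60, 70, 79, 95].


Step 1: lo=0, hi=7, mid=3, val=54
Step 2: lo=4, hi=7, mid=5, val=70
Step 3: lo=6, hi=7, mid=6, val=79
Step 4: lo=7, hi=7, mid=7, val=95

Found at index 7


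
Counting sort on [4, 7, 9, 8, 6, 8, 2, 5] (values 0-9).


Input: [4, 7, 9, 8, 6, 8, 2, 5]
Counts: [0, 0, 1, 0, 1, 1, 1, 1, 2, 1]

Sorted: [2, 4, 5, 6, 7, 8, 8, 9]


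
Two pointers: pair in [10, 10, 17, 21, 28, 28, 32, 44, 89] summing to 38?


lo=0(10)+hi=8(89)=99
lo=0(10)+hi=7(44)=54
lo=0(10)+hi=6(32)=42
lo=0(10)+hi=5(28)=38

Yes: 10+28=38


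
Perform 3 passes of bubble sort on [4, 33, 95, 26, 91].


Initial: [4, 33, 95, 26, 91]
Pass 1: [4, 33, 26, 91, 95] (2 swaps)
Pass 2: [4, 26, 33, 91, 95] (1 swaps)
Pass 3: [4, 26, 33, 91, 95] (0 swaps)

After 3 passes: [4, 26, 33, 91, 95]


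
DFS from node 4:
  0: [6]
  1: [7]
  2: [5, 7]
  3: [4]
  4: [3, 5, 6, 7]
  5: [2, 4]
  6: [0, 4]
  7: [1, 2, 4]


Visit 4, push [7, 6, 5, 3]
Visit 3, push []
Visit 5, push [2]
Visit 2, push [7]
Visit 7, push [1]
Visit 1, push []
Visit 6, push [0]
Visit 0, push []

DFS order: [4, 3, 5, 2, 7, 1, 6, 0]


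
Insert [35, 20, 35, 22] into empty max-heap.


Insert 35: [35]
Insert 20: [35, 20]
Insert 35: [35, 20, 35]
Insert 22: [35, 22, 35, 20]

Final heap: [35, 22, 35, 20]


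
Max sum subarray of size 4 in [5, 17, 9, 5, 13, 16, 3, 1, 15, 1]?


[0:4]: 36
[1:5]: 44
[2:6]: 43
[3:7]: 37
[4:8]: 33
[5:9]: 35
[6:10]: 20

Max: 44 at [1:5]


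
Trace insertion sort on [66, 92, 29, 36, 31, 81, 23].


Initial: [66, 92, 29, 36, 31, 81, 23]
Insert 92: [66, 92, 29, 36, 31, 81, 23]
Insert 29: [29, 66, 92, 36, 31, 81, 23]
Insert 36: [29, 36, 66, 92, 31, 81, 23]
Insert 31: [29, 31, 36, 66, 92, 81, 23]
Insert 81: [29, 31, 36, 66, 81, 92, 23]
Insert 23: [23, 29, 31, 36, 66, 81, 92]

Sorted: [23, 29, 31, 36, 66, 81, 92]


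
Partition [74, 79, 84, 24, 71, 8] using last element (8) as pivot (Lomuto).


Pivot: 8
Place pivot at 0: [8, 79, 84, 24, 71, 74]

Partitioned: [8, 79, 84, 24, 71, 74]


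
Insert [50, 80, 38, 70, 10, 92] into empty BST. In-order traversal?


Insert 50: root
Insert 80: R from 50
Insert 38: L from 50
Insert 70: R from 50 -> L from 80
Insert 10: L from 50 -> L from 38
Insert 92: R from 50 -> R from 80

In-order: [10, 38, 50, 70, 80, 92]


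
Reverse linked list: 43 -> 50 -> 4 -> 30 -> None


Step 1: curr=43, set curr.next=prev(None) | reversed so far: 43
Step 2: curr=50, set curr.next=prev(43) | reversed so far: 50 -> 43
Step 3: curr=4, set curr.next=prev(50) | reversed so far: 4 -> 50 -> 43
Step 4: curr=30, set curr.next=prev(4) | reversed so far: 30 -> 4 -> 50 -> 43

30 -> 4 -> 50 -> 43 -> None


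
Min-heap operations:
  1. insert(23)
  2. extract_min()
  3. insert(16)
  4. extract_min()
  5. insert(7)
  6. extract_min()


insert(23) -> [23]
extract_min()->23, []
insert(16) -> [16]
extract_min()->16, []
insert(7) -> [7]
extract_min()->7, []

Final heap: []


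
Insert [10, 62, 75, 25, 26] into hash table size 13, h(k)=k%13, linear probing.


Insert 10: h=10 -> slot 10
Insert 62: h=10, 1 probes -> slot 11
Insert 75: h=10, 2 probes -> slot 12
Insert 25: h=12, 1 probes -> slot 0
Insert 26: h=0, 1 probes -> slot 1

Table: [25, 26, None, None, None, None, None, None, None, None, 10, 62, 75]


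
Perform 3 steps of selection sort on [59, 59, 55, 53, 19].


Initial: [59, 59, 55, 53, 19]
Step 1: min=19 at 4
  Swap: [19, 59, 55, 53, 59]
Step 2: min=53 at 3
  Swap: [19, 53, 55, 59, 59]
Step 3: min=55 at 2
  Swap: [19, 53, 55, 59, 59]

After 3 steps: [19, 53, 55, 59, 59]


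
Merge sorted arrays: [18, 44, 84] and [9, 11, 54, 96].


Take 9 from B
Take 11 from B
Take 18 from A
Take 44 from A
Take 54 from B
Take 84 from A

Merged: [9, 11, 18, 44, 54, 84, 96]


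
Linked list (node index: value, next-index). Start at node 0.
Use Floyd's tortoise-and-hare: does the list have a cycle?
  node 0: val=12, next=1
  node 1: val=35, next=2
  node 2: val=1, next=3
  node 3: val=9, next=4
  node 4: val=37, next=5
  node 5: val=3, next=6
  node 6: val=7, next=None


Floyd's tortoise (slow, +1) and hare (fast, +2):
  init: slow=0, fast=0
  step 1: slow=1, fast=2
  step 2: slow=2, fast=4
  step 3: slow=3, fast=6
  step 4: fast -> None, no cycle

Cycle: no


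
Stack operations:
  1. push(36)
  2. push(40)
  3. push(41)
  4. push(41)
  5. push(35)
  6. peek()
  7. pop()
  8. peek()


push(36) -> [36]
push(40) -> [36, 40]
push(41) -> [36, 40, 41]
push(41) -> [36, 40, 41, 41]
push(35) -> [36, 40, 41, 41, 35]
peek()->35
pop()->35, [36, 40, 41, 41]
peek()->41

Final stack: [36, 40, 41, 41]


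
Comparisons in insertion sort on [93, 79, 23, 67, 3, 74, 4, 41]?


Algorithm: insertion sort
Input: [93, 79, 23, 67, 3, 74, 4, 41]
Sorted: [3, 4, 23, 41, 67, 74, 79, 93]

24


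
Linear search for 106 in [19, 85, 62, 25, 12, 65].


i=0: 19!=106
i=1: 85!=106
i=2: 62!=106
i=3: 25!=106
i=4: 12!=106
i=5: 65!=106

Not found, 6 comps


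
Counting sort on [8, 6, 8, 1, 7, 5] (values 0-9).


Input: [8, 6, 8, 1, 7, 5]
Counts: [0, 1, 0, 0, 0, 1, 1, 1, 2, 0]

Sorted: [1, 5, 6, 7, 8, 8]


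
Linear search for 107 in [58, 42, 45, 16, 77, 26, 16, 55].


i=0: 58!=107
i=1: 42!=107
i=2: 45!=107
i=3: 16!=107
i=4: 77!=107
i=5: 26!=107
i=6: 16!=107
i=7: 55!=107

Not found, 8 comps


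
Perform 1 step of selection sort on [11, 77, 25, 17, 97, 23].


Initial: [11, 77, 25, 17, 97, 23]
Step 1: min=11 at 0
  Swap: [11, 77, 25, 17, 97, 23]

After 1 step: [11, 77, 25, 17, 97, 23]


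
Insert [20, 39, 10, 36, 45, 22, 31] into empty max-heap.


Insert 20: [20]
Insert 39: [39, 20]
Insert 10: [39, 20, 10]
Insert 36: [39, 36, 10, 20]
Insert 45: [45, 39, 10, 20, 36]
Insert 22: [45, 39, 22, 20, 36, 10]
Insert 31: [45, 39, 31, 20, 36, 10, 22]

Final heap: [45, 39, 31, 20, 36, 10, 22]


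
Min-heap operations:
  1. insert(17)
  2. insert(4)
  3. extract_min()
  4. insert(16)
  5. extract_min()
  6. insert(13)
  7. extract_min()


insert(17) -> [17]
insert(4) -> [4, 17]
extract_min()->4, [17]
insert(16) -> [16, 17]
extract_min()->16, [17]
insert(13) -> [13, 17]
extract_min()->13, [17]

Final heap: [17]


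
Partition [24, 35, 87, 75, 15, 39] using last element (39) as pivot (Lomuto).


Pivot: 39
  24 <= 39: advance i (no swap)
  35 <= 39: advance i (no swap)
  15 <= 39: swap -> [24, 35, 15, 75, 87, 39]
Place pivot at 3: [24, 35, 15, 39, 87, 75]

Partitioned: [24, 35, 15, 39, 87, 75]


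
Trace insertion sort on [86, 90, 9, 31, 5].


Initial: [86, 90, 9, 31, 5]
Insert 90: [86, 90, 9, 31, 5]
Insert 9: [9, 86, 90, 31, 5]
Insert 31: [9, 31, 86, 90, 5]
Insert 5: [5, 9, 31, 86, 90]

Sorted: [5, 9, 31, 86, 90]


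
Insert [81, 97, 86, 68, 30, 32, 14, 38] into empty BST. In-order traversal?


Insert 81: root
Insert 97: R from 81
Insert 86: R from 81 -> L from 97
Insert 68: L from 81
Insert 30: L from 81 -> L from 68
Insert 32: L from 81 -> L from 68 -> R from 30
Insert 14: L from 81 -> L from 68 -> L from 30
Insert 38: L from 81 -> L from 68 -> R from 30 -> R from 32

In-order: [14, 30, 32, 38, 68, 81, 86, 97]


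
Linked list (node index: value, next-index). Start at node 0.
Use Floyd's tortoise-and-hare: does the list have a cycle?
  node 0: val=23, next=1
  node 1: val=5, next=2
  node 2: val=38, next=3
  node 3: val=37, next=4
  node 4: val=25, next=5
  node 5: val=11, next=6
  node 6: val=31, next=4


Floyd's tortoise (slow, +1) and hare (fast, +2):
  init: slow=0, fast=0
  step 1: slow=1, fast=2
  step 2: slow=2, fast=4
  step 3: slow=3, fast=6
  step 4: slow=4, fast=5
  step 5: slow=5, fast=4
  step 6: slow=6, fast=6
  slow == fast at node 6: cycle detected

Cycle: yes


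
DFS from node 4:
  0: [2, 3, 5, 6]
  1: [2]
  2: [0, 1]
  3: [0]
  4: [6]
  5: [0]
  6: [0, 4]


Visit 4, push [6]
Visit 6, push [0]
Visit 0, push [5, 3, 2]
Visit 2, push [1]
Visit 1, push []
Visit 3, push []
Visit 5, push []

DFS order: [4, 6, 0, 2, 1, 3, 5]


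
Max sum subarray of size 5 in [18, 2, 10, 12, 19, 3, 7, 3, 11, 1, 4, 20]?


[0:5]: 61
[1:6]: 46
[2:7]: 51
[3:8]: 44
[4:9]: 43
[5:10]: 25
[6:11]: 26
[7:12]: 39

Max: 61 at [0:5]


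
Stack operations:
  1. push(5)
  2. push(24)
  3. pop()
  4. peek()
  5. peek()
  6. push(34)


push(5) -> [5]
push(24) -> [5, 24]
pop()->24, [5]
peek()->5
peek()->5
push(34) -> [5, 34]

Final stack: [5, 34]


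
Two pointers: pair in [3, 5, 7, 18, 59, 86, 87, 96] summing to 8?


lo=0(3)+hi=7(96)=99
lo=0(3)+hi=6(87)=90
lo=0(3)+hi=5(86)=89
lo=0(3)+hi=4(59)=62
lo=0(3)+hi=3(18)=21
lo=0(3)+hi=2(7)=10
lo=0(3)+hi=1(5)=8

Yes: 3+5=8


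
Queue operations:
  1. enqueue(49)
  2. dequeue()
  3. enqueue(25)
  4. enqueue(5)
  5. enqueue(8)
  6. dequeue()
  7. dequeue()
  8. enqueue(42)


enqueue(49) -> [49]
dequeue()->49, []
enqueue(25) -> [25]
enqueue(5) -> [25, 5]
enqueue(8) -> [25, 5, 8]
dequeue()->25, [5, 8]
dequeue()->5, [8]
enqueue(42) -> [8, 42]

Final queue: [8, 42]


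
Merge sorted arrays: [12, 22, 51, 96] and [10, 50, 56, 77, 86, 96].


Take 10 from B
Take 12 from A
Take 22 from A
Take 50 from B
Take 51 from A
Take 56 from B
Take 77 from B
Take 86 from B
Take 96 from A

Merged: [10, 12, 22, 50, 51, 56, 77, 86, 96, 96]


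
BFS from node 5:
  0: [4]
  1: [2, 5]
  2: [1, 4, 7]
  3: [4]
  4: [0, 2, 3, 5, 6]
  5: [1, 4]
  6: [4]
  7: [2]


Visit 5, enqueue [1, 4]
Visit 1, enqueue [2]
Visit 4, enqueue [0, 3, 6]
Visit 2, enqueue [7]
Visit 0, enqueue []
Visit 3, enqueue []
Visit 6, enqueue []
Visit 7, enqueue []

BFS order: [5, 1, 4, 2, 0, 3, 6, 7]


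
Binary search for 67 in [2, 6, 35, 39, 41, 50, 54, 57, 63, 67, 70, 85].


Step 1: lo=0, hi=11, mid=5, val=50
Step 2: lo=6, hi=11, mid=8, val=63
Step 3: lo=9, hi=11, mid=10, val=70
Step 4: lo=9, hi=9, mid=9, val=67

Found at index 9


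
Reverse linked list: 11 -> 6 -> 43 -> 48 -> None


Step 1: curr=11, set curr.next=prev(None) | reversed so far: 11
Step 2: curr=6, set curr.next=prev(11) | reversed so far: 6 -> 11
Step 3: curr=43, set curr.next=prev(6) | reversed so far: 43 -> 6 -> 11
Step 4: curr=48, set curr.next=prev(43) | reversed so far: 48 -> 43 -> 6 -> 11

48 -> 43 -> 6 -> 11 -> None


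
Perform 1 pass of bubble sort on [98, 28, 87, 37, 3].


Initial: [98, 28, 87, 37, 3]
Pass 1: [28, 87, 37, 3, 98] (4 swaps)

After 1 pass: [28, 87, 37, 3, 98]


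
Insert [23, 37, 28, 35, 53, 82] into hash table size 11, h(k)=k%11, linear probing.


Insert 23: h=1 -> slot 1
Insert 37: h=4 -> slot 4
Insert 28: h=6 -> slot 6
Insert 35: h=2 -> slot 2
Insert 53: h=9 -> slot 9
Insert 82: h=5 -> slot 5

Table: [None, 23, 35, None, 37, 82, 28, None, None, 53, None]


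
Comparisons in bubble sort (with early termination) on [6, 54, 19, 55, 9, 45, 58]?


Algorithm: bubble sort (with early termination)
Input: [6, 54, 19, 55, 9, 45, 58]
Sorted: [6, 9, 19, 45, 54, 55, 58]

18


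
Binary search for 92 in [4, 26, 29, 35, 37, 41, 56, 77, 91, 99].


Step 1: lo=0, hi=9, mid=4, val=37
Step 2: lo=5, hi=9, mid=7, val=77
Step 3: lo=8, hi=9, mid=8, val=91
Step 4: lo=9, hi=9, mid=9, val=99

Not found


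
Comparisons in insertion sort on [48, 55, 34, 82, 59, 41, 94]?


Algorithm: insertion sort
Input: [48, 55, 34, 82, 59, 41, 94]
Sorted: [34, 41, 48, 55, 59, 82, 94]

12


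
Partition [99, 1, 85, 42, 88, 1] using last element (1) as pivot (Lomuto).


Pivot: 1
  1 <= 1: swap -> [1, 99, 85, 42, 88, 1]
Place pivot at 1: [1, 1, 85, 42, 88, 99]

Partitioned: [1, 1, 85, 42, 88, 99]


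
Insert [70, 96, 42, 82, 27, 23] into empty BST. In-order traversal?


Insert 70: root
Insert 96: R from 70
Insert 42: L from 70
Insert 82: R from 70 -> L from 96
Insert 27: L from 70 -> L from 42
Insert 23: L from 70 -> L from 42 -> L from 27

In-order: [23, 27, 42, 70, 82, 96]


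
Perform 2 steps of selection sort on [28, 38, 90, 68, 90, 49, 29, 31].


Initial: [28, 38, 90, 68, 90, 49, 29, 31]
Step 1: min=28 at 0
  Swap: [28, 38, 90, 68, 90, 49, 29, 31]
Step 2: min=29 at 6
  Swap: [28, 29, 90, 68, 90, 49, 38, 31]

After 2 steps: [28, 29, 90, 68, 90, 49, 38, 31]


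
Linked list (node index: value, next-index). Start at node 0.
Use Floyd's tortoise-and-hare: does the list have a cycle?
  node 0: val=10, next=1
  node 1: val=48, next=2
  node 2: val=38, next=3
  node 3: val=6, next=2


Floyd's tortoise (slow, +1) and hare (fast, +2):
  init: slow=0, fast=0
  step 1: slow=1, fast=2
  step 2: slow=2, fast=2
  slow == fast at node 2: cycle detected

Cycle: yes


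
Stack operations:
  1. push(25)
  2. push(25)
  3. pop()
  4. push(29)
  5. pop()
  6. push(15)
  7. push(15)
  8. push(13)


push(25) -> [25]
push(25) -> [25, 25]
pop()->25, [25]
push(29) -> [25, 29]
pop()->29, [25]
push(15) -> [25, 15]
push(15) -> [25, 15, 15]
push(13) -> [25, 15, 15, 13]

Final stack: [25, 15, 15, 13]


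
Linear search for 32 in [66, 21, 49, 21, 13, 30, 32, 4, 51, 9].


i=0: 66!=32
i=1: 21!=32
i=2: 49!=32
i=3: 21!=32
i=4: 13!=32
i=5: 30!=32
i=6: 32==32 found!

Found at 6, 7 comps


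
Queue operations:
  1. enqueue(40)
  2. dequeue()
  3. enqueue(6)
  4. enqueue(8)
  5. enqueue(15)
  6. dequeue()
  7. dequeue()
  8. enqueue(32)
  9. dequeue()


enqueue(40) -> [40]
dequeue()->40, []
enqueue(6) -> [6]
enqueue(8) -> [6, 8]
enqueue(15) -> [6, 8, 15]
dequeue()->6, [8, 15]
dequeue()->8, [15]
enqueue(32) -> [15, 32]
dequeue()->15, [32]

Final queue: [32]


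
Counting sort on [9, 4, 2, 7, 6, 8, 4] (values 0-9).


Input: [9, 4, 2, 7, 6, 8, 4]
Counts: [0, 0, 1, 0, 2, 0, 1, 1, 1, 1]

Sorted: [2, 4, 4, 6, 7, 8, 9]


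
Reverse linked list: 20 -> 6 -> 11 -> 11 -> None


Step 1: curr=20, set curr.next=prev(None) | reversed so far: 20
Step 2: curr=6, set curr.next=prev(20) | reversed so far: 6 -> 20
Step 3: curr=11, set curr.next=prev(6) | reversed so far: 11 -> 6 -> 20
Step 4: curr=11, set curr.next=prev(11) | reversed so far: 11 -> 11 -> 6 -> 20

11 -> 11 -> 6 -> 20 -> None


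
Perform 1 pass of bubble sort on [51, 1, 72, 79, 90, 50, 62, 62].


Initial: [51, 1, 72, 79, 90, 50, 62, 62]
Pass 1: [1, 51, 72, 79, 50, 62, 62, 90] (4 swaps)

After 1 pass: [1, 51, 72, 79, 50, 62, 62, 90]


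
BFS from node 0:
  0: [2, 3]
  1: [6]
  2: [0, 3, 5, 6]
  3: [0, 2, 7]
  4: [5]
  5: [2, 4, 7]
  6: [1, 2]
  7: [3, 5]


Visit 0, enqueue [2, 3]
Visit 2, enqueue [5, 6]
Visit 3, enqueue [7]
Visit 5, enqueue [4]
Visit 6, enqueue [1]
Visit 7, enqueue []
Visit 4, enqueue []
Visit 1, enqueue []

BFS order: [0, 2, 3, 5, 6, 7, 4, 1]


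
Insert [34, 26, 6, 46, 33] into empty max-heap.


Insert 34: [34]
Insert 26: [34, 26]
Insert 6: [34, 26, 6]
Insert 46: [46, 34, 6, 26]
Insert 33: [46, 34, 6, 26, 33]

Final heap: [46, 34, 6, 26, 33]


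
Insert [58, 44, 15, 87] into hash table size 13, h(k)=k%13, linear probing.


Insert 58: h=6 -> slot 6
Insert 44: h=5 -> slot 5
Insert 15: h=2 -> slot 2
Insert 87: h=9 -> slot 9

Table: [None, None, 15, None, None, 44, 58, None, None, 87, None, None, None]


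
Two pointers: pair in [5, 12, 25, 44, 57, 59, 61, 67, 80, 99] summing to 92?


lo=0(5)+hi=9(99)=104
lo=0(5)+hi=8(80)=85
lo=1(12)+hi=8(80)=92

Yes: 12+80=92


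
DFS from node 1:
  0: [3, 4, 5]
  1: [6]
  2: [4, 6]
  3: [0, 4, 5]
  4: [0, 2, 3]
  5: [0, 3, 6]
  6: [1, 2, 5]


Visit 1, push [6]
Visit 6, push [5, 2]
Visit 2, push [4]
Visit 4, push [3, 0]
Visit 0, push [5, 3]
Visit 3, push [5]
Visit 5, push []

DFS order: [1, 6, 2, 4, 0, 3, 5]


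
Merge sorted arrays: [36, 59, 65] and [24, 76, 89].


Take 24 from B
Take 36 from A
Take 59 from A
Take 65 from A

Merged: [24, 36, 59, 65, 76, 89]


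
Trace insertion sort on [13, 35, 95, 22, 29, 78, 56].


Initial: [13, 35, 95, 22, 29, 78, 56]
Insert 35: [13, 35, 95, 22, 29, 78, 56]
Insert 95: [13, 35, 95, 22, 29, 78, 56]
Insert 22: [13, 22, 35, 95, 29, 78, 56]
Insert 29: [13, 22, 29, 35, 95, 78, 56]
Insert 78: [13, 22, 29, 35, 78, 95, 56]
Insert 56: [13, 22, 29, 35, 56, 78, 95]

Sorted: [13, 22, 29, 35, 56, 78, 95]


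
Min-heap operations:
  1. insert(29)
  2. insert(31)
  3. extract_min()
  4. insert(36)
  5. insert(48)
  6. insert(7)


insert(29) -> [29]
insert(31) -> [29, 31]
extract_min()->29, [31]
insert(36) -> [31, 36]
insert(48) -> [31, 36, 48]
insert(7) -> [7, 31, 48, 36]

Final heap: [7, 31, 48, 36]


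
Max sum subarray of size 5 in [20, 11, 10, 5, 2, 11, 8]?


[0:5]: 48
[1:6]: 39
[2:7]: 36

Max: 48 at [0:5]


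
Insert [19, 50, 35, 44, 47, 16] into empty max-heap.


Insert 19: [19]
Insert 50: [50, 19]
Insert 35: [50, 19, 35]
Insert 44: [50, 44, 35, 19]
Insert 47: [50, 47, 35, 19, 44]
Insert 16: [50, 47, 35, 19, 44, 16]

Final heap: [50, 47, 35, 19, 44, 16]


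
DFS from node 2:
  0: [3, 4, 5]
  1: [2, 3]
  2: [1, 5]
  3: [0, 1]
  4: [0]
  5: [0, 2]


Visit 2, push [5, 1]
Visit 1, push [3]
Visit 3, push [0]
Visit 0, push [5, 4]
Visit 4, push []
Visit 5, push []

DFS order: [2, 1, 3, 0, 4, 5]


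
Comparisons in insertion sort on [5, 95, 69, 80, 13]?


Algorithm: insertion sort
Input: [5, 95, 69, 80, 13]
Sorted: [5, 13, 69, 80, 95]

9


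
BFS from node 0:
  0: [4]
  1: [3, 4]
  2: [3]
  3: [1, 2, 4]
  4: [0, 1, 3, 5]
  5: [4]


Visit 0, enqueue [4]
Visit 4, enqueue [1, 3, 5]
Visit 1, enqueue []
Visit 3, enqueue [2]
Visit 5, enqueue []
Visit 2, enqueue []

BFS order: [0, 4, 1, 3, 5, 2]


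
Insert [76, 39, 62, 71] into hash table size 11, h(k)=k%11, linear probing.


Insert 76: h=10 -> slot 10
Insert 39: h=6 -> slot 6
Insert 62: h=7 -> slot 7
Insert 71: h=5 -> slot 5

Table: [None, None, None, None, None, 71, 39, 62, None, None, 76]


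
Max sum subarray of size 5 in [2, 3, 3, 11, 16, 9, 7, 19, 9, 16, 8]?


[0:5]: 35
[1:6]: 42
[2:7]: 46
[3:8]: 62
[4:9]: 60
[5:10]: 60
[6:11]: 59

Max: 62 at [3:8]


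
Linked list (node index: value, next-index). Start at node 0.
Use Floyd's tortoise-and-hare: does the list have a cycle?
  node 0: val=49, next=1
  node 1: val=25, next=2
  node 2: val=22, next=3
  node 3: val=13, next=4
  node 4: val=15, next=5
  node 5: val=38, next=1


Floyd's tortoise (slow, +1) and hare (fast, +2):
  init: slow=0, fast=0
  step 1: slow=1, fast=2
  step 2: slow=2, fast=4
  step 3: slow=3, fast=1
  step 4: slow=4, fast=3
  step 5: slow=5, fast=5
  slow == fast at node 5: cycle detected

Cycle: yes


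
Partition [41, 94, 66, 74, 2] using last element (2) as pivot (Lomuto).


Pivot: 2
Place pivot at 0: [2, 94, 66, 74, 41]

Partitioned: [2, 94, 66, 74, 41]


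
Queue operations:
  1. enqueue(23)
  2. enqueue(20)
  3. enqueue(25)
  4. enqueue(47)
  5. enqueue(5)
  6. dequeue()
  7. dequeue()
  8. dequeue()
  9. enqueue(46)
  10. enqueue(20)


enqueue(23) -> [23]
enqueue(20) -> [23, 20]
enqueue(25) -> [23, 20, 25]
enqueue(47) -> [23, 20, 25, 47]
enqueue(5) -> [23, 20, 25, 47, 5]
dequeue()->23, [20, 25, 47, 5]
dequeue()->20, [25, 47, 5]
dequeue()->25, [47, 5]
enqueue(46) -> [47, 5, 46]
enqueue(20) -> [47, 5, 46, 20]

Final queue: [47, 5, 46, 20]


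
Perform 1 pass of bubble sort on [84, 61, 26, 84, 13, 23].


Initial: [84, 61, 26, 84, 13, 23]
Pass 1: [61, 26, 84, 13, 23, 84] (4 swaps)

After 1 pass: [61, 26, 84, 13, 23, 84]


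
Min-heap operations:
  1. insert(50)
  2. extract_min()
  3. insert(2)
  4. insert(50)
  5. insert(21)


insert(50) -> [50]
extract_min()->50, []
insert(2) -> [2]
insert(50) -> [2, 50]
insert(21) -> [2, 50, 21]

Final heap: [2, 50, 21]


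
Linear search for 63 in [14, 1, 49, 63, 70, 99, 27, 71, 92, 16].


i=0: 14!=63
i=1: 1!=63
i=2: 49!=63
i=3: 63==63 found!

Found at 3, 4 comps


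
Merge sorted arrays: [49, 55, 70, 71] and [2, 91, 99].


Take 2 from B
Take 49 from A
Take 55 from A
Take 70 from A
Take 71 from A

Merged: [2, 49, 55, 70, 71, 91, 99]


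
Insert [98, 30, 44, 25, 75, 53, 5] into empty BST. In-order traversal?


Insert 98: root
Insert 30: L from 98
Insert 44: L from 98 -> R from 30
Insert 25: L from 98 -> L from 30
Insert 75: L from 98 -> R from 30 -> R from 44
Insert 53: L from 98 -> R from 30 -> R from 44 -> L from 75
Insert 5: L from 98 -> L from 30 -> L from 25

In-order: [5, 25, 30, 44, 53, 75, 98]


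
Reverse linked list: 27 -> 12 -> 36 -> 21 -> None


Step 1: curr=27, set curr.next=prev(None) | reversed so far: 27
Step 2: curr=12, set curr.next=prev(27) | reversed so far: 12 -> 27
Step 3: curr=36, set curr.next=prev(12) | reversed so far: 36 -> 12 -> 27
Step 4: curr=21, set curr.next=prev(36) | reversed so far: 21 -> 36 -> 12 -> 27

21 -> 36 -> 12 -> 27 -> None


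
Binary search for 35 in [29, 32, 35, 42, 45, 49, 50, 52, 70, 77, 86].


Step 1: lo=0, hi=10, mid=5, val=49
Step 2: lo=0, hi=4, mid=2, val=35

Found at index 2


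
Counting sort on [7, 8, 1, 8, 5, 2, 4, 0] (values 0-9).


Input: [7, 8, 1, 8, 5, 2, 4, 0]
Counts: [1, 1, 1, 0, 1, 1, 0, 1, 2, 0]

Sorted: [0, 1, 2, 4, 5, 7, 8, 8]


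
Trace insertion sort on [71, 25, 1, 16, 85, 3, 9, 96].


Initial: [71, 25, 1, 16, 85, 3, 9, 96]
Insert 25: [25, 71, 1, 16, 85, 3, 9, 96]
Insert 1: [1, 25, 71, 16, 85, 3, 9, 96]
Insert 16: [1, 16, 25, 71, 85, 3, 9, 96]
Insert 85: [1, 16, 25, 71, 85, 3, 9, 96]
Insert 3: [1, 3, 16, 25, 71, 85, 9, 96]
Insert 9: [1, 3, 9, 16, 25, 71, 85, 96]
Insert 96: [1, 3, 9, 16, 25, 71, 85, 96]

Sorted: [1, 3, 9, 16, 25, 71, 85, 96]


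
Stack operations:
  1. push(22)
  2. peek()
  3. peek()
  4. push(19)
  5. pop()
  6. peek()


push(22) -> [22]
peek()->22
peek()->22
push(19) -> [22, 19]
pop()->19, [22]
peek()->22

Final stack: [22]


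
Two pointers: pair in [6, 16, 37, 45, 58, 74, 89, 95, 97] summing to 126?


lo=0(6)+hi=8(97)=103
lo=1(16)+hi=8(97)=113
lo=2(37)+hi=8(97)=134
lo=2(37)+hi=7(95)=132
lo=2(37)+hi=6(89)=126

Yes: 37+89=126


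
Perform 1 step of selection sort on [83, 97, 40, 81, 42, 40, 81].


Initial: [83, 97, 40, 81, 42, 40, 81]
Step 1: min=40 at 2
  Swap: [40, 97, 83, 81, 42, 40, 81]

After 1 step: [40, 97, 83, 81, 42, 40, 81]


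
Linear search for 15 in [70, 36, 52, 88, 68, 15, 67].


i=0: 70!=15
i=1: 36!=15
i=2: 52!=15
i=3: 88!=15
i=4: 68!=15
i=5: 15==15 found!

Found at 5, 6 comps


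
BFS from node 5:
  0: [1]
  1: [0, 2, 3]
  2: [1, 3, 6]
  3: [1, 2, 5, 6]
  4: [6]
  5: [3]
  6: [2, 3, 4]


Visit 5, enqueue [3]
Visit 3, enqueue [1, 2, 6]
Visit 1, enqueue [0]
Visit 2, enqueue []
Visit 6, enqueue [4]
Visit 0, enqueue []
Visit 4, enqueue []

BFS order: [5, 3, 1, 2, 6, 0, 4]


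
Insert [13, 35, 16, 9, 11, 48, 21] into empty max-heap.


Insert 13: [13]
Insert 35: [35, 13]
Insert 16: [35, 13, 16]
Insert 9: [35, 13, 16, 9]
Insert 11: [35, 13, 16, 9, 11]
Insert 48: [48, 13, 35, 9, 11, 16]
Insert 21: [48, 13, 35, 9, 11, 16, 21]

Final heap: [48, 13, 35, 9, 11, 16, 21]


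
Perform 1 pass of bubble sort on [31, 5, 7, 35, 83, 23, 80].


Initial: [31, 5, 7, 35, 83, 23, 80]
Pass 1: [5, 7, 31, 35, 23, 80, 83] (4 swaps)

After 1 pass: [5, 7, 31, 35, 23, 80, 83]


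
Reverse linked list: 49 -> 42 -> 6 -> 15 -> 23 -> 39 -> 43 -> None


Step 1: curr=49, set curr.next=prev(None) | reversed so far: 49
Step 2: curr=42, set curr.next=prev(49) | reversed so far: 42 -> 49
Step 3: curr=6, set curr.next=prev(42) | reversed so far: 6 -> 42 -> 49
Step 4: curr=15, set curr.next=prev(6) | reversed so far: 15 -> 6 -> 42 -> 49
Step 5: curr=23, set curr.next=prev(15) | reversed so far: 23 -> 15 -> 6 -> 42 -> 49
Step 6: curr=39, set curr.next=prev(23) | reversed so far: 39 -> 23 -> 15 -> 6 -> 42 -> 49
Step 7: curr=43, set curr.next=prev(39) | reversed so far: 43 -> 39 -> 23 -> 15 -> 6 -> 42 -> 49

43 -> 39 -> 23 -> 15 -> 6 -> 42 -> 49 -> None


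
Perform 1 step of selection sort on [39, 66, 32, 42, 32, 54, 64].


Initial: [39, 66, 32, 42, 32, 54, 64]
Step 1: min=32 at 2
  Swap: [32, 66, 39, 42, 32, 54, 64]

After 1 step: [32, 66, 39, 42, 32, 54, 64]


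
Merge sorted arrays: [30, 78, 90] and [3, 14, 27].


Take 3 from B
Take 14 from B
Take 27 from B

Merged: [3, 14, 27, 30, 78, 90]


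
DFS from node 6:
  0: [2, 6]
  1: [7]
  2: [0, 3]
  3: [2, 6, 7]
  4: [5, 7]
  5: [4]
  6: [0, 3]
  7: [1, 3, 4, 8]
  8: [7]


Visit 6, push [3, 0]
Visit 0, push [2]
Visit 2, push [3]
Visit 3, push [7]
Visit 7, push [8, 4, 1]
Visit 1, push []
Visit 4, push [5]
Visit 5, push []
Visit 8, push []

DFS order: [6, 0, 2, 3, 7, 1, 4, 5, 8]


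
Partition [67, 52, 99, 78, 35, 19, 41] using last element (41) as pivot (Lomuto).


Pivot: 41
  35 <= 41: swap -> [35, 52, 99, 78, 67, 19, 41]
  19 <= 41: swap -> [35, 19, 99, 78, 67, 52, 41]
Place pivot at 2: [35, 19, 41, 78, 67, 52, 99]

Partitioned: [35, 19, 41, 78, 67, 52, 99]


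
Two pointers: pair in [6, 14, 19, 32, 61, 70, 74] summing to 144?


lo=0(6)+hi=6(74)=80
lo=1(14)+hi=6(74)=88
lo=2(19)+hi=6(74)=93
lo=3(32)+hi=6(74)=106
lo=4(61)+hi=6(74)=135
lo=5(70)+hi=6(74)=144

Yes: 70+74=144


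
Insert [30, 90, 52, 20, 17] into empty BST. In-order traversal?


Insert 30: root
Insert 90: R from 30
Insert 52: R from 30 -> L from 90
Insert 20: L from 30
Insert 17: L from 30 -> L from 20

In-order: [17, 20, 30, 52, 90]


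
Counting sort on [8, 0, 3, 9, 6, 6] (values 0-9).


Input: [8, 0, 3, 9, 6, 6]
Counts: [1, 0, 0, 1, 0, 0, 2, 0, 1, 1]

Sorted: [0, 3, 6, 6, 8, 9]


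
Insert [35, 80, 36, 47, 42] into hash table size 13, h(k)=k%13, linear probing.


Insert 35: h=9 -> slot 9
Insert 80: h=2 -> slot 2
Insert 36: h=10 -> slot 10
Insert 47: h=8 -> slot 8
Insert 42: h=3 -> slot 3

Table: [None, None, 80, 42, None, None, None, None, 47, 35, 36, None, None]


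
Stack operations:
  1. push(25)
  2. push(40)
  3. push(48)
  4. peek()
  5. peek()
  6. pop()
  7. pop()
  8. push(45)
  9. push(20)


push(25) -> [25]
push(40) -> [25, 40]
push(48) -> [25, 40, 48]
peek()->48
peek()->48
pop()->48, [25, 40]
pop()->40, [25]
push(45) -> [25, 45]
push(20) -> [25, 45, 20]

Final stack: [25, 45, 20]


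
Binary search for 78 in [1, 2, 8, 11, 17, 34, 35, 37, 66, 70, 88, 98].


Step 1: lo=0, hi=11, mid=5, val=34
Step 2: lo=6, hi=11, mid=8, val=66
Step 3: lo=9, hi=11, mid=10, val=88
Step 4: lo=9, hi=9, mid=9, val=70

Not found


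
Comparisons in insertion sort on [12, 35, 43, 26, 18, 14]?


Algorithm: insertion sort
Input: [12, 35, 43, 26, 18, 14]
Sorted: [12, 14, 18, 26, 35, 43]

14


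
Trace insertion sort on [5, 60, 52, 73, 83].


Initial: [5, 60, 52, 73, 83]
Insert 60: [5, 60, 52, 73, 83]
Insert 52: [5, 52, 60, 73, 83]
Insert 73: [5, 52, 60, 73, 83]
Insert 83: [5, 52, 60, 73, 83]

Sorted: [5, 52, 60, 73, 83]


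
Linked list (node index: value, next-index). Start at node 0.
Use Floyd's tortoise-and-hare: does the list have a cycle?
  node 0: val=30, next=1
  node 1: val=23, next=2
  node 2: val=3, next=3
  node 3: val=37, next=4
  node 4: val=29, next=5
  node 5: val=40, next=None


Floyd's tortoise (slow, +1) and hare (fast, +2):
  init: slow=0, fast=0
  step 1: slow=1, fast=2
  step 2: slow=2, fast=4
  step 3: fast 4->5->None, no cycle

Cycle: no


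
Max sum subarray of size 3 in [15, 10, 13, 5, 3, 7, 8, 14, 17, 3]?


[0:3]: 38
[1:4]: 28
[2:5]: 21
[3:6]: 15
[4:7]: 18
[5:8]: 29
[6:9]: 39
[7:10]: 34

Max: 39 at [6:9]


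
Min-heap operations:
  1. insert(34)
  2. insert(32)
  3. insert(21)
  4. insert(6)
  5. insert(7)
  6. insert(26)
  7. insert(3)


insert(34) -> [34]
insert(32) -> [32, 34]
insert(21) -> [21, 34, 32]
insert(6) -> [6, 21, 32, 34]
insert(7) -> [6, 7, 32, 34, 21]
insert(26) -> [6, 7, 26, 34, 21, 32]
insert(3) -> [3, 7, 6, 34, 21, 32, 26]

Final heap: [3, 7, 6, 34, 21, 32, 26]


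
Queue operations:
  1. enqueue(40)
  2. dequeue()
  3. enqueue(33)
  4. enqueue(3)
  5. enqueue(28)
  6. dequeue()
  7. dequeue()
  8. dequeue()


enqueue(40) -> [40]
dequeue()->40, []
enqueue(33) -> [33]
enqueue(3) -> [33, 3]
enqueue(28) -> [33, 3, 28]
dequeue()->33, [3, 28]
dequeue()->3, [28]
dequeue()->28, []

Final queue: []


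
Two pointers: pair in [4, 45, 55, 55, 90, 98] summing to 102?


lo=0(4)+hi=5(98)=102

Yes: 4+98=102


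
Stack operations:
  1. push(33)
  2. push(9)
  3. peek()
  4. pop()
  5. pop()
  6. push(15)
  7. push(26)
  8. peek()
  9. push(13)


push(33) -> [33]
push(9) -> [33, 9]
peek()->9
pop()->9, [33]
pop()->33, []
push(15) -> [15]
push(26) -> [15, 26]
peek()->26
push(13) -> [15, 26, 13]

Final stack: [15, 26, 13]


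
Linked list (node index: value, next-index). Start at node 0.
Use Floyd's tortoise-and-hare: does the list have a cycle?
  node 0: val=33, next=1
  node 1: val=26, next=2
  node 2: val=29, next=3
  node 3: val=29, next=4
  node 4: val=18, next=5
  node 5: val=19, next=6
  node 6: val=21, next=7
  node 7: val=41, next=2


Floyd's tortoise (slow, +1) and hare (fast, +2):
  init: slow=0, fast=0
  step 1: slow=1, fast=2
  step 2: slow=2, fast=4
  step 3: slow=3, fast=6
  step 4: slow=4, fast=2
  step 5: slow=5, fast=4
  step 6: slow=6, fast=6
  slow == fast at node 6: cycle detected

Cycle: yes


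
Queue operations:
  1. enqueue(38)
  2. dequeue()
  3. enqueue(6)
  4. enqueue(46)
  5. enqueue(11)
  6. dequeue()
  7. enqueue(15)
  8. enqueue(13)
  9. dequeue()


enqueue(38) -> [38]
dequeue()->38, []
enqueue(6) -> [6]
enqueue(46) -> [6, 46]
enqueue(11) -> [6, 46, 11]
dequeue()->6, [46, 11]
enqueue(15) -> [46, 11, 15]
enqueue(13) -> [46, 11, 15, 13]
dequeue()->46, [11, 15, 13]

Final queue: [11, 15, 13]


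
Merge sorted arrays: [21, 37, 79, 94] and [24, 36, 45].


Take 21 from A
Take 24 from B
Take 36 from B
Take 37 from A
Take 45 from B

Merged: [21, 24, 36, 37, 45, 79, 94]


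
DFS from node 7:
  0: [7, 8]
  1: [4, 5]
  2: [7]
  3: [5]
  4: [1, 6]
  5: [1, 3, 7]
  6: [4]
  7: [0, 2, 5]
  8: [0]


Visit 7, push [5, 2, 0]
Visit 0, push [8]
Visit 8, push []
Visit 2, push []
Visit 5, push [3, 1]
Visit 1, push [4]
Visit 4, push [6]
Visit 6, push []
Visit 3, push []

DFS order: [7, 0, 8, 2, 5, 1, 4, 6, 3]


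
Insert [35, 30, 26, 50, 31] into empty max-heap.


Insert 35: [35]
Insert 30: [35, 30]
Insert 26: [35, 30, 26]
Insert 50: [50, 35, 26, 30]
Insert 31: [50, 35, 26, 30, 31]

Final heap: [50, 35, 26, 30, 31]


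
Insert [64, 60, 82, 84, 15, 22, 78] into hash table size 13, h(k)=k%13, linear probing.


Insert 64: h=12 -> slot 12
Insert 60: h=8 -> slot 8
Insert 82: h=4 -> slot 4
Insert 84: h=6 -> slot 6
Insert 15: h=2 -> slot 2
Insert 22: h=9 -> slot 9
Insert 78: h=0 -> slot 0

Table: [78, None, 15, None, 82, None, 84, None, 60, 22, None, None, 64]


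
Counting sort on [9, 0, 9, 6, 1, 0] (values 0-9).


Input: [9, 0, 9, 6, 1, 0]
Counts: [2, 1, 0, 0, 0, 0, 1, 0, 0, 2]

Sorted: [0, 0, 1, 6, 9, 9]


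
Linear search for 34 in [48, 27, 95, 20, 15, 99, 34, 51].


i=0: 48!=34
i=1: 27!=34
i=2: 95!=34
i=3: 20!=34
i=4: 15!=34
i=5: 99!=34
i=6: 34==34 found!

Found at 6, 7 comps


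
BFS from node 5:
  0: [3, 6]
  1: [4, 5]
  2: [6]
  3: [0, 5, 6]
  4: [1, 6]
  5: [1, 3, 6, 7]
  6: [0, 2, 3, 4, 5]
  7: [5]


Visit 5, enqueue [1, 3, 6, 7]
Visit 1, enqueue [4]
Visit 3, enqueue [0]
Visit 6, enqueue [2]
Visit 7, enqueue []
Visit 4, enqueue []
Visit 0, enqueue []
Visit 2, enqueue []

BFS order: [5, 1, 3, 6, 7, 4, 0, 2]


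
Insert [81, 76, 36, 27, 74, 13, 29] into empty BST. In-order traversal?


Insert 81: root
Insert 76: L from 81
Insert 36: L from 81 -> L from 76
Insert 27: L from 81 -> L from 76 -> L from 36
Insert 74: L from 81 -> L from 76 -> R from 36
Insert 13: L from 81 -> L from 76 -> L from 36 -> L from 27
Insert 29: L from 81 -> L from 76 -> L from 36 -> R from 27

In-order: [13, 27, 29, 36, 74, 76, 81]
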